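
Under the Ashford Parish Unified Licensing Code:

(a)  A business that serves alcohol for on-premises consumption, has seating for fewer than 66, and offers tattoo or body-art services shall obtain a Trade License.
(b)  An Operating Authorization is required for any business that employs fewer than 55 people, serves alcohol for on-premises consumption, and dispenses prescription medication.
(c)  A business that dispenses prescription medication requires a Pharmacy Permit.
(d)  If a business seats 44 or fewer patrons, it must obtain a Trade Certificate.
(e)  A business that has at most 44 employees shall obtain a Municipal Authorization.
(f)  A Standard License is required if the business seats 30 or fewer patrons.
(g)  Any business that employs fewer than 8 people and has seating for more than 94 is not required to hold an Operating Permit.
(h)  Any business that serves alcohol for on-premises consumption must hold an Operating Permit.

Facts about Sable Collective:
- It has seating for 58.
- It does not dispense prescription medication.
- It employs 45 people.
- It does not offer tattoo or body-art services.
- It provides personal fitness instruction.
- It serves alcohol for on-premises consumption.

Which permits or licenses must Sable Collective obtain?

Operating Permit

(a) serves alcohol for on-premises consumption; seating 58 < 66; does not offer tattoo or body-art services → Trade License not required.
(b) employees 45 < 55; serves alcohol for on-premises consumption; does not dispense prescription medication → Operating Authorization not required.
(c) does not dispense prescription medication → Pharmacy Permit not required.
(d) seating 58 > 44 → Trade Certificate not required.
(e) employees 45 > 44 → Municipal Authorization not required.
(f) seating 58 > 30 → Standard License not required.
(g) employees 45 ≥ 8; seating 58 ≤ 94 → Operating Permit exemption does not apply.
(h) serves alcohol for on-premises consumption → Operating Permit required.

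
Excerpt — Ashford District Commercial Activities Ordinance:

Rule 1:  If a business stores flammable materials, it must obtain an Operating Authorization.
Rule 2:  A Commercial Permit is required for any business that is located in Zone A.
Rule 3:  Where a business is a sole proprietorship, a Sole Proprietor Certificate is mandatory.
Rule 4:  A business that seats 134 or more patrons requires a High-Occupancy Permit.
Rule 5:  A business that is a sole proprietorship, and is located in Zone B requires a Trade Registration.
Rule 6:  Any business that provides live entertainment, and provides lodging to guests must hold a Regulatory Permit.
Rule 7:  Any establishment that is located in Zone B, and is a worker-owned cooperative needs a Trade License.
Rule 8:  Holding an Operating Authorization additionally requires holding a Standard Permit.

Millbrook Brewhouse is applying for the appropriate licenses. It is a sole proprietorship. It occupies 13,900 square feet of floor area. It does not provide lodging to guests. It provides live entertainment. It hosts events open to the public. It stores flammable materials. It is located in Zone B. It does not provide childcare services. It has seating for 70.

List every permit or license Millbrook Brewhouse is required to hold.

Rule 1: stores flammable materials → Operating Authorization required.
Rule 2: is located in Zone B (not: is located in Zone A) → Commercial Permit not required.
Rule 3: is a sole proprietorship → Sole Proprietor Certificate required.
Rule 4: seating 70 < 134 → High-Occupancy Permit not required.
Rule 5: is a sole proprietorship; is located in Zone B → Trade Registration required.
Rule 6: provides live entertainment; does not provide lodging to guests → Regulatory Permit not required.
Rule 7: is located in Zone B; is a sole proprietorship (not: is a worker-owned cooperative) → Trade License not required.
Rule 8: Operating Authorization is required → Standard Permit also required.

Operating Authorization, Sole Proprietor Certificate, Standard Permit, Trade Registration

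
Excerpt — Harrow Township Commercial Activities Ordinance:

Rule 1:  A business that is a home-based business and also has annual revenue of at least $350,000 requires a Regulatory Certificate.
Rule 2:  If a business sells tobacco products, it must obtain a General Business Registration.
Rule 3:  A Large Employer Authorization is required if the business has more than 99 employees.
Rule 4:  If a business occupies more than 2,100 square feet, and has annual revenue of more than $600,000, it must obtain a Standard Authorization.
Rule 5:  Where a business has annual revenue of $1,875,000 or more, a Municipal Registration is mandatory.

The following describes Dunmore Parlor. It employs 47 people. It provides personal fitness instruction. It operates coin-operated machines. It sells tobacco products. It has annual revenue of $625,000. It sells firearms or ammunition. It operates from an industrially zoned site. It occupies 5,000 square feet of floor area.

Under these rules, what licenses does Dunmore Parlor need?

Rule 1: operates from an industrially zoned site (not: is a home-based business); revenue $625,000 ≥ $350,000 → Regulatory Certificate not required.
Rule 2: sells tobacco products → General Business Registration required.
Rule 3: employees 47 ≤ 99 → Large Employer Authorization not required.
Rule 4: floor area 5,000 square feet > 2,100 square feet; revenue $625,000 > $600,000 → Standard Authorization required.
Rule 5: revenue $625,000 < $1,875,000 → Municipal Registration not required.

General Business Registration, Standard Authorization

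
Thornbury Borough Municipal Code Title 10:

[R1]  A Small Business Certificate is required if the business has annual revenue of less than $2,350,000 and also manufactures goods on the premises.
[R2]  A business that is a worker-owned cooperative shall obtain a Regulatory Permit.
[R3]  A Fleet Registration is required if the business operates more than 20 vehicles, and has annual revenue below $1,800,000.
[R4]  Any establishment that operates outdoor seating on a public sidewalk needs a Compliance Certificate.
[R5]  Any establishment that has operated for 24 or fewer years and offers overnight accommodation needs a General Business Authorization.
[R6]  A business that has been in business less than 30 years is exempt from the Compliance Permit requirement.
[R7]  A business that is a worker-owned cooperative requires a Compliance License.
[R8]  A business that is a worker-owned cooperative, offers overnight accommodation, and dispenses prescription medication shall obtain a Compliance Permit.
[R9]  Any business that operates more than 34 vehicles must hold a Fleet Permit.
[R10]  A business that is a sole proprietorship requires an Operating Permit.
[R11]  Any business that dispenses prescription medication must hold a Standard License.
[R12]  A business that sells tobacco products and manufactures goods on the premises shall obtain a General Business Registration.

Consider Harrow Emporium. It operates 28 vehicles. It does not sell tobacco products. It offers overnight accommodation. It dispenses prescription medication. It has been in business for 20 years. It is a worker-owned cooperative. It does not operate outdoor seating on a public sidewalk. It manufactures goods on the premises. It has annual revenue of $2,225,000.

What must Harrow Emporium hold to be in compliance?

[R1] revenue $2,225,000 < $2,350,000; manufactures goods on the premises → Small Business Certificate required.
[R2] is a worker-owned cooperative → Regulatory Permit required.
[R3] vehicles 28 > 20; revenue $2,225,000 ≥ $1,800,000 → Fleet Registration not required.
[R4] does not operate outdoor seating on a public sidewalk → Compliance Certificate not required.
[R5] years in business 20 ≤ 24; offers overnight accommodation → General Business Authorization required.
[R6] years in business 20 < 30 → exempt from Compliance Permit.
[R7] is a worker-owned cooperative → Compliance License required.
[R8] is a worker-owned cooperative; offers overnight accommodation; dispenses prescription medication → Compliance Permit required.
[R9] vehicles 28 ≤ 34 → Fleet Permit not required.
[R10] is a worker-owned cooperative (not: is a sole proprietorship) → Operating Permit not required.
[R11] dispenses prescription medication → Standard License required.
[R12] does not sell tobacco products; manufactures goods on the premises → General Business Registration not required.

Compliance License, General Business Authorization, Regulatory Permit, Small Business Certificate, Standard License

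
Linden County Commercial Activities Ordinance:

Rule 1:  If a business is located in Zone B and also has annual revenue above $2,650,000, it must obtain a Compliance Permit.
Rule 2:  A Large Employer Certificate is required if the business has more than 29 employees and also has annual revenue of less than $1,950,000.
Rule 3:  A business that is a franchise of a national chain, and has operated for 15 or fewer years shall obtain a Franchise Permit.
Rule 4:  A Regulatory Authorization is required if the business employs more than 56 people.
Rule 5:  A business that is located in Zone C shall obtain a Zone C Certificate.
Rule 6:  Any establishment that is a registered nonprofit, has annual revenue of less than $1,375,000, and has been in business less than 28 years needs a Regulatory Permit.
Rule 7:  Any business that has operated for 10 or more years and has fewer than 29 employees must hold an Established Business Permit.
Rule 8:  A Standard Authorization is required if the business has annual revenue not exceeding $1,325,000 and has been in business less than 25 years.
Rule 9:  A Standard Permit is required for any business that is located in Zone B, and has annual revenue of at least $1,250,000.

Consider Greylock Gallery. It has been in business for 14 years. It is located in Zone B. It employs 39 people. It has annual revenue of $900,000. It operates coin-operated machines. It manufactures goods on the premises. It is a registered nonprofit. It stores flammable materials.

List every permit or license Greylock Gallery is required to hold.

Large Employer Certificate, Regulatory Permit, Standard Authorization

Rule 1: is located in Zone B; revenue $900,000 ≤ $2,650,000 → Compliance Permit not required.
Rule 2: employees 39 > 29; revenue $900,000 < $1,950,000 → Large Employer Certificate required.
Rule 3: is a registered nonprofit (not: is a franchise of a national chain); years in business 14 ≤ 15 → Franchise Permit not required.
Rule 4: employees 39 ≤ 56 → Regulatory Authorization not required.
Rule 5: is located in Zone B (not: is located in Zone C) → Zone C Certificate not required.
Rule 6: is a registered nonprofit; revenue $900,000 < $1,375,000; years in business 14 < 28 → Regulatory Permit required.
Rule 7: years in business 14 ≥ 10; employees 39 ≥ 29 → Established Business Permit not required.
Rule 8: revenue $900,000 ≤ $1,325,000; years in business 14 < 25 → Standard Authorization required.
Rule 9: is located in Zone B; revenue $900,000 < $1,250,000 → Standard Permit not required.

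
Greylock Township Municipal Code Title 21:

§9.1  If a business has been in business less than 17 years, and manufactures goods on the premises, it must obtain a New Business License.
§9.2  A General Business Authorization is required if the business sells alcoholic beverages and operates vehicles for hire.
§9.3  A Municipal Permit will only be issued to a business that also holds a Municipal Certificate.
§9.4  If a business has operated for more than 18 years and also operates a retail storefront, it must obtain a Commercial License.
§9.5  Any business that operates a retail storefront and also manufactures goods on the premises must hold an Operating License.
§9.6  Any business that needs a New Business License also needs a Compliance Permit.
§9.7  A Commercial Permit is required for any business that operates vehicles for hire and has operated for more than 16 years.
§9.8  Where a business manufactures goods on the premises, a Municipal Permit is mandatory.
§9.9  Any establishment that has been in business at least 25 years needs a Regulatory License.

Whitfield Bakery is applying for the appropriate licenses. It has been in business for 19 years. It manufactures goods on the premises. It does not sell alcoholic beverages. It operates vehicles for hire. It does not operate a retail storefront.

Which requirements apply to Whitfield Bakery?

Commercial Permit, Municipal Certificate, Municipal Permit

§9.1 years in business 19 ≥ 17; manufactures goods on the premises → New Business License not required.
§9.2 does not sell alcoholic beverages; operates vehicles for hire → General Business Authorization not required.
§9.3 Municipal Permit is required → Municipal Certificate also required.
§9.4 years in business 19 > 18; does not operate a retail storefront → Commercial License not required.
§9.5 does not operate a retail storefront; manufactures goods on the premises → Operating License not required.
§9.6 New Business License is not required → no effect.
§9.7 operates vehicles for hire; years in business 19 > 16 → Commercial Permit required.
§9.8 manufactures goods on the premises → Municipal Permit required.
§9.9 years in business 19 < 25 → Regulatory License not required.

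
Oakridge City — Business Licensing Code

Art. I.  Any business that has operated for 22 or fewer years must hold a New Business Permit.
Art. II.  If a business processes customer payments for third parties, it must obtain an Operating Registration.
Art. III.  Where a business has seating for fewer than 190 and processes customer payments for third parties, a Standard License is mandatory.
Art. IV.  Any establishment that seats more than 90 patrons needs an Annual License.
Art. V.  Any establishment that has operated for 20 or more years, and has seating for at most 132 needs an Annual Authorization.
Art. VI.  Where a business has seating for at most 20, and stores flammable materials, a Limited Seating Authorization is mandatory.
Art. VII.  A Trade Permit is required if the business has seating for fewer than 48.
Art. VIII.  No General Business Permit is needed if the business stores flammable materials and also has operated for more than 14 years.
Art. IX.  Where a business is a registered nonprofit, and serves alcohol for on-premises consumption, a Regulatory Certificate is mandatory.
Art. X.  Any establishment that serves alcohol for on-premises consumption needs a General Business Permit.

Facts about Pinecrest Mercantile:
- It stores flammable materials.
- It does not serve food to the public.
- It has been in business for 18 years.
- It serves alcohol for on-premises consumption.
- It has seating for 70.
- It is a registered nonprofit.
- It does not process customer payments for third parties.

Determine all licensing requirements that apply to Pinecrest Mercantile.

New Business Permit, Regulatory Certificate

Art. I. years in business 18 ≤ 22 → New Business Permit required.
Art. II. does not process customer payments for third parties → Operating Registration not required.
Art. III. seating 70 < 190; does not process customer payments for third parties → Standard License not required.
Art. IV. seating 70 ≤ 90 → Annual License not required.
Art. V. years in business 18 < 20; seating 70 ≤ 132 → Annual Authorization not required.
Art. VI. seating 70 > 20; stores flammable materials → Limited Seating Authorization not required.
Art. VII. seating 70 ≥ 48 → Trade Permit not required.
Art. VIII. stores flammable materials; years in business 18 > 14 → exempt from General Business Permit.
Art. IX. is a registered nonprofit; serves alcohol for on-premises consumption → Regulatory Certificate required.
Art. X. serves alcohol for on-premises consumption → General Business Permit required.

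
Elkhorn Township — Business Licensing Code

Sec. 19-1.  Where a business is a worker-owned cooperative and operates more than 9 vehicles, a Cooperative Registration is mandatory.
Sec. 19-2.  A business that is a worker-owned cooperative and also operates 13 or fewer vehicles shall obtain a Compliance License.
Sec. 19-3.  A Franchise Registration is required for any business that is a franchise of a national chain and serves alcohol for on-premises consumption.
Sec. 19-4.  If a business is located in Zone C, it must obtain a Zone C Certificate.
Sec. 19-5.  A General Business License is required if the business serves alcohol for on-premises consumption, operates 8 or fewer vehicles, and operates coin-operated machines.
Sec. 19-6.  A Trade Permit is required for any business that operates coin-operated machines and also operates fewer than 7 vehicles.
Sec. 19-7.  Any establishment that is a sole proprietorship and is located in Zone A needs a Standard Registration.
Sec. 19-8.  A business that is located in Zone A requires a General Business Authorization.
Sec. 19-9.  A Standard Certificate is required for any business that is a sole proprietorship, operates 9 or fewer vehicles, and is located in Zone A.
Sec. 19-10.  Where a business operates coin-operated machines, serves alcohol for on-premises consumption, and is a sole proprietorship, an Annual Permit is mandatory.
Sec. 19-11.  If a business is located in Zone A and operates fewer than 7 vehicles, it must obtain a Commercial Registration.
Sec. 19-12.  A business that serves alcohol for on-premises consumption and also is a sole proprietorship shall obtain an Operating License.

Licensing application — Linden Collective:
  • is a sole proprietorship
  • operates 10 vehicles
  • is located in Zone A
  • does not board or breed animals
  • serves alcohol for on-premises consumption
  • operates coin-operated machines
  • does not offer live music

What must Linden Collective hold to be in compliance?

Sec. 19-1. is a sole proprietorship (not: is a worker-owned cooperative); vehicles 10 > 9 → Cooperative Registration not required.
Sec. 19-2. is a sole proprietorship (not: is a worker-owned cooperative); vehicles 10 ≤ 13 → Compliance License not required.
Sec. 19-3. is a sole proprietorship (not: is a franchise of a national chain); serves alcohol for on-premises consumption → Franchise Registration not required.
Sec. 19-4. is located in Zone A (not: is located in Zone C) → Zone C Certificate not required.
Sec. 19-5. serves alcohol for on-premises consumption; vehicles 10 > 8; operates coin-operated machines → General Business License not required.
Sec. 19-6. operates coin-operated machines; vehicles 10 ≥ 7 → Trade Permit not required.
Sec. 19-7. is a sole proprietorship; is located in Zone A → Standard Registration required.
Sec. 19-8. is located in Zone A → General Business Authorization required.
Sec. 19-9. is a sole proprietorship; vehicles 10 > 9; is located in Zone A → Standard Certificate not required.
Sec. 19-10. operates coin-operated machines; serves alcohol for on-premises consumption; is a sole proprietorship → Annual Permit required.
Sec. 19-11. is located in Zone A; vehicles 10 ≥ 7 → Commercial Registration not required.
Sec. 19-12. serves alcohol for on-premises consumption; is a sole proprietorship → Operating License required.

Annual Permit, General Business Authorization, Operating License, Standard Registration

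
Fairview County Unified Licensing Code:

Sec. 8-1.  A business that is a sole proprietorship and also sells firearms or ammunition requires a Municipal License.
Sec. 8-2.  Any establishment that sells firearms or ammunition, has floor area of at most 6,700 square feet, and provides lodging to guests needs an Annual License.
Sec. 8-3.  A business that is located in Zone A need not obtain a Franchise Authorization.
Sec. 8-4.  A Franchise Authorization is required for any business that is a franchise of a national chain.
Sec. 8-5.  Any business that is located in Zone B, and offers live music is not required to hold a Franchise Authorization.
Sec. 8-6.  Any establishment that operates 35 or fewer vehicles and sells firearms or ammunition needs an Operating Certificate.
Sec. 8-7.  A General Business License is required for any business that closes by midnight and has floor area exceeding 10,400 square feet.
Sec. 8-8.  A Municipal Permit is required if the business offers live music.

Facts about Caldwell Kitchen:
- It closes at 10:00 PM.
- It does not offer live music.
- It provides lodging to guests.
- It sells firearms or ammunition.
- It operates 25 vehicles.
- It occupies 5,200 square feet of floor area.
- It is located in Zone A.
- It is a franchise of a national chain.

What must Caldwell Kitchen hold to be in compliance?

Annual License, Operating Certificate

Sec. 8-1. is a franchise of a national chain (not: is a sole proprietorship); sells firearms or ammunition → Municipal License not required.
Sec. 8-2. sells firearms or ammunition; floor area 5,200 square feet ≤ 6,700 square feet; provides lodging to guests → Annual License required.
Sec. 8-3. is located in Zone A → exempt from Franchise Authorization.
Sec. 8-4. is a franchise of a national chain → Franchise Authorization required.
Sec. 8-5. is located in Zone A (not: is located in Zone B); does not offer live music → Franchise Authorization exemption does not apply.
Sec. 8-6. vehicles 25 ≤ 35; sells firearms or ammunition → Operating Certificate required.
Sec. 8-7. closes 10:00 PM, at/before midnight; floor area 5,200 square feet ≤ 10,400 square feet → General Business License not required.
Sec. 8-8. does not offer live music → Municipal Permit not required.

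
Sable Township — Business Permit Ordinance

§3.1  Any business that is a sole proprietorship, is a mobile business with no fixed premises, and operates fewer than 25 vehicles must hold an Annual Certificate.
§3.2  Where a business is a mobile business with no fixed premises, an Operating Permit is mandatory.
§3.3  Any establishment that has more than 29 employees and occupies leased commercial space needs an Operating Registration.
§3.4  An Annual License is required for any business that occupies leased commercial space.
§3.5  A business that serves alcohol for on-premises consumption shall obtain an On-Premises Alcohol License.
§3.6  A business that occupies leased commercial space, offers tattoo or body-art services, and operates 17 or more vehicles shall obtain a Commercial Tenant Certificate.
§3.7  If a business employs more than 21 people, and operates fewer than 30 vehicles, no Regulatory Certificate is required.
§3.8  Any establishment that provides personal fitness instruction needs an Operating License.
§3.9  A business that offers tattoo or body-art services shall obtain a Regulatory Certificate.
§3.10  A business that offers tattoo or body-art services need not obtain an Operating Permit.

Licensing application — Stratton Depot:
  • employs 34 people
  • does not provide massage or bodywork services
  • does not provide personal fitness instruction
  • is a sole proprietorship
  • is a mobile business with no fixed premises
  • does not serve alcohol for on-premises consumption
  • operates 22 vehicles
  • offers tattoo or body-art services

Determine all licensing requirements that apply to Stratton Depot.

§3.1 is a sole proprietorship; is a mobile business with no fixed premises; vehicles 22 < 25 → Annual Certificate required.
§3.2 is a mobile business with no fixed premises → Operating Permit required.
§3.3 employees 34 > 29; is a mobile business with no fixed premises (not: occupies leased commercial space) → Operating Registration not required.
§3.4 is a mobile business with no fixed premises (not: occupies leased commercial space) → Annual License not required.
§3.5 does not serve alcohol for on-premises consumption → On-Premises Alcohol License not required.
§3.6 is a mobile business with no fixed premises (not: occupies leased commercial space); offers tattoo or body-art services; vehicles 22 ≥ 17 → Commercial Tenant Certificate not required.
§3.7 employees 34 > 21; vehicles 22 < 30 → exempt from Regulatory Certificate.
§3.8 does not provide personal fitness instruction → Operating License not required.
§3.9 offers tattoo or body-art services → Regulatory Certificate required.
§3.10 offers tattoo or body-art services → exempt from Operating Permit.

Annual Certificate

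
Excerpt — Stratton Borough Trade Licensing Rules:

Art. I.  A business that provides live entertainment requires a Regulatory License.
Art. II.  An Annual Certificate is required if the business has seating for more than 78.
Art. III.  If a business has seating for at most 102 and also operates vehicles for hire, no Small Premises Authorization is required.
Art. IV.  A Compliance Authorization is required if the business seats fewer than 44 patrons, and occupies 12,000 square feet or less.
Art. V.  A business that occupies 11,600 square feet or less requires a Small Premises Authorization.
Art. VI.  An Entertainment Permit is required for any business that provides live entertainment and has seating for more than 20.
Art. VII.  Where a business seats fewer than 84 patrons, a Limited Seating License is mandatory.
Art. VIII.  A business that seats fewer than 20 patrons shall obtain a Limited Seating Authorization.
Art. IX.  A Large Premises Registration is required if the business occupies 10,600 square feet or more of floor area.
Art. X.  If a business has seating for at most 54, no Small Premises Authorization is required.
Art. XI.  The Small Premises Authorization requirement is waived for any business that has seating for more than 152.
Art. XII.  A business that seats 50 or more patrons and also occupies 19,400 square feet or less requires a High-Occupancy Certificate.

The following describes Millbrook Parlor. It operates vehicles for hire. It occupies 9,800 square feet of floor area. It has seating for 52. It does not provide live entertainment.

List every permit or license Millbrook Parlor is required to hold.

High-Occupancy Certificate, Limited Seating License

Art. I. does not provide live entertainment → Regulatory License not required.
Art. II. seating 52 ≤ 78 → Annual Certificate not required.
Art. III. seating 52 ≤ 102; operates vehicles for hire → exempt from Small Premises Authorization.
Art. IV. seating 52 ≥ 44; floor area 9,800 square feet ≤ 12,000 square feet → Compliance Authorization not required.
Art. V. floor area 9,800 square feet ≤ 11,600 square feet → Small Premises Authorization required.
Art. VI. does not provide live entertainment; seating 52 > 20 → Entertainment Permit not required.
Art. VII. seating 52 < 84 → Limited Seating License required.
Art. VIII. seating 52 ≥ 20 → Limited Seating Authorization not required.
Art. IX. floor area 9,800 square feet < 10,600 square feet → Large Premises Registration not required.
Art. X. seating 52 ≤ 54 → exempt from Small Premises Authorization.
Art. XI. seating 52 ≤ 152 → Small Premises Authorization exemption does not apply.
Art. XII. seating 52 ≥ 50; floor area 9,800 square feet ≤ 19,400 square feet → High-Occupancy Certificate required.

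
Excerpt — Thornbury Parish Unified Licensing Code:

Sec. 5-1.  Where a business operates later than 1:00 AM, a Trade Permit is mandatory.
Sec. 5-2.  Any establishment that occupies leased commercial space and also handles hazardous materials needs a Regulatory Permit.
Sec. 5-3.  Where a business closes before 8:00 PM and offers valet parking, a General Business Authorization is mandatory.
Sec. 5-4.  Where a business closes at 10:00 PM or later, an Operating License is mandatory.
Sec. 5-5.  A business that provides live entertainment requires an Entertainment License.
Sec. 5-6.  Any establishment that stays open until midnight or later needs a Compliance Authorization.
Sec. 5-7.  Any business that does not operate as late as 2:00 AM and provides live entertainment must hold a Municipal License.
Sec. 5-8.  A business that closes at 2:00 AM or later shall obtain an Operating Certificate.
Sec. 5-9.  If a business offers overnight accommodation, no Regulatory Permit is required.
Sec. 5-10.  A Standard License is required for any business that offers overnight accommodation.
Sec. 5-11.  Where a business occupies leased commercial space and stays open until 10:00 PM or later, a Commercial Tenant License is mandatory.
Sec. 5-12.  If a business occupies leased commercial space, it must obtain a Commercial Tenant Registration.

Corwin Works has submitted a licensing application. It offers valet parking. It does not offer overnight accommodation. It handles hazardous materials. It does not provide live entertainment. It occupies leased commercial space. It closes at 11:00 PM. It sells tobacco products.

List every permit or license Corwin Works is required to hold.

Commercial Tenant License, Commercial Tenant Registration, Operating License, Regulatory Permit

Sec. 5-1. closes 11:00 PM, at/before 1:00 AM → Trade Permit not required.
Sec. 5-2. occupies leased commercial space; handles hazardous materials → Regulatory Permit required.
Sec. 5-3. closes 11:00 PM, after 8:00 PM; offers valet parking → General Business Authorization not required.
Sec. 5-4. closes 11:00 PM, after 10:00 PM → Operating License required.
Sec. 5-5. does not provide live entertainment → Entertainment License not required.
Sec. 5-6. closes 11:00 PM, at/before midnight → Compliance Authorization not required.
Sec. 5-7. closes 11:00 PM, at/before 2:00 AM; does not provide live entertainment → Municipal License not required.
Sec. 5-8. closes 11:00 PM, at/before 2:00 AM → Operating Certificate not required.
Sec. 5-9. does not offer overnight accommodation → Regulatory Permit exemption does not apply.
Sec. 5-10. does not offer overnight accommodation → Standard License not required.
Sec. 5-11. occupies leased commercial space; closes 11:00 PM, after 10:00 PM → Commercial Tenant License required.
Sec. 5-12. occupies leased commercial space → Commercial Tenant Registration required.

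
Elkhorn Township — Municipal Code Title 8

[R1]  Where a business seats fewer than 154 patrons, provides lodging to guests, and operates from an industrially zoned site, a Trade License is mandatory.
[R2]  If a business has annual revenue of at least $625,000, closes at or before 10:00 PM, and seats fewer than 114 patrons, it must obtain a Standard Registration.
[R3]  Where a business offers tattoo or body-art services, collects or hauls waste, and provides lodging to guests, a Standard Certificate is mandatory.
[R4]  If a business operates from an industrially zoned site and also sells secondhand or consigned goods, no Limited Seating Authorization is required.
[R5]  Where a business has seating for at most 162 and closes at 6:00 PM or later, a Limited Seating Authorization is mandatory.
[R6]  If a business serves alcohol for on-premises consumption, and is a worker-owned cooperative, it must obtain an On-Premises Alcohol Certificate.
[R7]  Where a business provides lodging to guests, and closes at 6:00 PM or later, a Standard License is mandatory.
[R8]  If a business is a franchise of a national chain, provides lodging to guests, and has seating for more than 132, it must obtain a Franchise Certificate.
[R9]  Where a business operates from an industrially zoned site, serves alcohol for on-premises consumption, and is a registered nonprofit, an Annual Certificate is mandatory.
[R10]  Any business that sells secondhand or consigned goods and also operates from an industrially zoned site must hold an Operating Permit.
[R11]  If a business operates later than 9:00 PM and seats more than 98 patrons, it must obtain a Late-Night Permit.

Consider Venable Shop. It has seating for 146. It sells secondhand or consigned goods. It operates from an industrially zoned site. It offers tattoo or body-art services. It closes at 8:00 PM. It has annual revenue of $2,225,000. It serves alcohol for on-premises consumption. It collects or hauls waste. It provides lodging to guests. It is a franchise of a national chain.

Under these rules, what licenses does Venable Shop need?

[R1] seating 146 < 154; provides lodging to guests; operates from an industrially zoned site → Trade License required.
[R2] revenue $2,225,000 ≥ $625,000; closes 8:00 PM, at/before 10:00 PM; seating 146 ≥ 114 → Standard Registration not required.
[R3] offers tattoo or body-art services; collects or hauls waste; provides lodging to guests → Standard Certificate required.
[R4] operates from an industrially zoned site; sells secondhand or consigned goods → exempt from Limited Seating Authorization.
[R5] seating 146 ≤ 162; closes 8:00 PM, after 6:00 PM → Limited Seating Authorization required.
[R6] serves alcohol for on-premises consumption; is a franchise of a national chain (not: is a worker-owned cooperative) → On-Premises Alcohol Certificate not required.
[R7] provides lodging to guests; closes 8:00 PM, after 6:00 PM → Standard License required.
[R8] is a franchise of a national chain; provides lodging to guests; seating 146 > 132 → Franchise Certificate required.
[R9] operates from an industrially zoned site; serves alcohol for on-premises consumption; is a franchise of a national chain (not: is a registered nonprofit) → Annual Certificate not required.
[R10] sells secondhand or consigned goods; operates from an industrially zoned site → Operating Permit required.
[R11] closes 8:00 PM, at/before 9:00 PM; seating 146 > 98 → Late-Night Permit not required.

Franchise Certificate, Operating Permit, Standard Certificate, Standard License, Trade License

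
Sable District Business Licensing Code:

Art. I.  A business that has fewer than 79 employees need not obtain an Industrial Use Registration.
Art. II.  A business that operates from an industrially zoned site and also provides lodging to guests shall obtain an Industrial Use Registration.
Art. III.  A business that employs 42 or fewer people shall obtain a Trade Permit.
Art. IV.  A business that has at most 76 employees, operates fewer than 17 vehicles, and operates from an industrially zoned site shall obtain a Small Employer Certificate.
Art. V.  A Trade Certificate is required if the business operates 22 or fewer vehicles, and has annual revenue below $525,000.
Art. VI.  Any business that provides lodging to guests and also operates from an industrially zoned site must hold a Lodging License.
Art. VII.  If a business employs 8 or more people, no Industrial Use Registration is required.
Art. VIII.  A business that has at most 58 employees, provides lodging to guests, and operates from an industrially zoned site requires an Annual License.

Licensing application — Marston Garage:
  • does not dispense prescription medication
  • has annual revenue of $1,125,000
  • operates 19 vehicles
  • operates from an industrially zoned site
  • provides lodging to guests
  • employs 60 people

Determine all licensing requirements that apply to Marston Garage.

Lodging License

Art. I. employees 60 < 79 → exempt from Industrial Use Registration.
Art. II. operates from an industrially zoned site; provides lodging to guests → Industrial Use Registration required.
Art. III. employees 60 > 42 → Trade Permit not required.
Art. IV. employees 60 ≤ 76; vehicles 19 ≥ 17; operates from an industrially zoned site → Small Employer Certificate not required.
Art. V. vehicles 19 ≤ 22; revenue $1,125,000 ≥ $525,000 → Trade Certificate not required.
Art. VI. provides lodging to guests; operates from an industrially zoned site → Lodging License required.
Art. VII. employees 60 ≥ 8 → exempt from Industrial Use Registration.
Art. VIII. employees 60 > 58; provides lodging to guests; operates from an industrially zoned site → Annual License not required.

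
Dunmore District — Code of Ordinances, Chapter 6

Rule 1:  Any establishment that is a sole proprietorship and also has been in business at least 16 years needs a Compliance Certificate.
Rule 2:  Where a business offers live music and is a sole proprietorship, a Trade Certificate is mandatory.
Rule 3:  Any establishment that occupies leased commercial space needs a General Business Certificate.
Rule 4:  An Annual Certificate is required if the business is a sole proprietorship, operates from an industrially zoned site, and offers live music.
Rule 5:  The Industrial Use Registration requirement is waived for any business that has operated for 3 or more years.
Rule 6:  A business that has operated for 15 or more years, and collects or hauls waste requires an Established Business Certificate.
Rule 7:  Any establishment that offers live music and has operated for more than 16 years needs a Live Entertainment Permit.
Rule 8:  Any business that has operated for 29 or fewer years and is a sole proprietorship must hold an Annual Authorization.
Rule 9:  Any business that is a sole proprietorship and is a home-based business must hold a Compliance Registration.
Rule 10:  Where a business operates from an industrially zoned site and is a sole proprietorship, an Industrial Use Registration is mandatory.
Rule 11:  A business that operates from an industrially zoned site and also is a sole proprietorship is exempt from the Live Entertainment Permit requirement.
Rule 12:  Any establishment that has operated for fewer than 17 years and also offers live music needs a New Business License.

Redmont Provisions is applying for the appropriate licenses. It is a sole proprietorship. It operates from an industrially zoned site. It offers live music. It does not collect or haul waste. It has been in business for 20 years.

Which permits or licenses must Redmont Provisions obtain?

Rule 1: is a sole proprietorship; years in business 20 ≥ 16 → Compliance Certificate required.
Rule 2: offers live music; is a sole proprietorship → Trade Certificate required.
Rule 3: operates from an industrially zoned site (not: occupies leased commercial space) → General Business Certificate not required.
Rule 4: is a sole proprietorship; operates from an industrially zoned site; offers live music → Annual Certificate required.
Rule 5: years in business 20 ≥ 3 → exempt from Industrial Use Registration.
Rule 6: years in business 20 ≥ 15; does not collect or haul waste → Established Business Certificate not required.
Rule 7: offers live music; years in business 20 > 16 → Live Entertainment Permit required.
Rule 8: years in business 20 ≤ 29; is a sole proprietorship → Annual Authorization required.
Rule 9: is a sole proprietorship; operates from an industrially zoned site (not: is a home-based business) → Compliance Registration not required.
Rule 10: operates from an industrially zoned site; is a sole proprietorship → Industrial Use Registration required.
Rule 11: operates from an industrially zoned site; is a sole proprietorship → exempt from Live Entertainment Permit.
Rule 12: years in business 20 ≥ 17; offers live music → New Business License not required.

Annual Authorization, Annual Certificate, Compliance Certificate, Trade Certificate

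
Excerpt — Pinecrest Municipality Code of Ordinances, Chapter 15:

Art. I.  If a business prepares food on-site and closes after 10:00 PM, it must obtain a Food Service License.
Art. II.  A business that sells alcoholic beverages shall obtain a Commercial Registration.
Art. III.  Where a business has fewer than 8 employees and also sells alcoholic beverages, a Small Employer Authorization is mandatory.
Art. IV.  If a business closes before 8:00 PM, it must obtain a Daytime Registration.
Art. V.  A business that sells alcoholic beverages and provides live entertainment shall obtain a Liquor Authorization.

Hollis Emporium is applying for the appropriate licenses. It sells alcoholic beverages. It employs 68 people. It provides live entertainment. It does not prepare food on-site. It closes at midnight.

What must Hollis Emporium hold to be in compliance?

Commercial Registration, Liquor Authorization

Art. I. does not prepare food on-site; closes midnight, after 10:00 PM → Food Service License not required.
Art. II. sells alcoholic beverages → Commercial Registration required.
Art. III. employees 68 ≥ 8; sells alcoholic beverages → Small Employer Authorization not required.
Art. IV. closes midnight, after 8:00 PM → Daytime Registration not required.
Art. V. sells alcoholic beverages; provides live entertainment → Liquor Authorization required.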